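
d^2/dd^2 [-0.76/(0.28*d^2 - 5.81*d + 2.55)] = (0.119168*d^2 - 2.472736*d - 0.76*(0.56*d - 5.81)*(1.12*d - 11.62) + 1.08528)/(0.28*d^2 - 5.81*d + 2.55)^3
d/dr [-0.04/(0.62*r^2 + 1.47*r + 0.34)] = (0.0496*r + 0.0588)/(0.62*r^2 + 1.47*r + 0.34)^2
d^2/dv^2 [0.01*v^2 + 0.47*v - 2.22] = 0.0200000000000000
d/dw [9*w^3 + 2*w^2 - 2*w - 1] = 27*w^2 + 4*w - 2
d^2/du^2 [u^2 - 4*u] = 2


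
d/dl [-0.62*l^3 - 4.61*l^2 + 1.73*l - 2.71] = -1.86*l^2 - 9.22*l + 1.73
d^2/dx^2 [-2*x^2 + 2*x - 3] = -4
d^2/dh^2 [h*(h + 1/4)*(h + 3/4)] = 6*h + 2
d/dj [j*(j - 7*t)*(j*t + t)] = t*(3*j^2 - 14*j*t + 2*j - 7*t)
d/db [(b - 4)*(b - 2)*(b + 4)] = 3*b^2 - 4*b - 16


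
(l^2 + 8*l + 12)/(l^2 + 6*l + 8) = (l + 6)/(l + 4)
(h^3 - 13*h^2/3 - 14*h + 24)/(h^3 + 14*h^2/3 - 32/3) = (h^2 - 3*h - 18)/(h^2 + 6*h + 8)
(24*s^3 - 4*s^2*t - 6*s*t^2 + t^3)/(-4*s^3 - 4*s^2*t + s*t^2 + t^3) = (-6*s + t)/(s + t)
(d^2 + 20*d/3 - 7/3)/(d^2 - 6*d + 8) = (3*d^2 + 20*d - 7)/(3*(d^2 - 6*d + 8))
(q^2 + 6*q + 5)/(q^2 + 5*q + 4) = (q + 5)/(q + 4)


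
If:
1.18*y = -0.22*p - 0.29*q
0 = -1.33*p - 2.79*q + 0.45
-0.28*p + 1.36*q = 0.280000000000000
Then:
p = -0.07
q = 0.19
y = -0.04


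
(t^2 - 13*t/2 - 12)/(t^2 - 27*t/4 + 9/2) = 2*(2*t^2 - 13*t - 24)/(4*t^2 - 27*t + 18)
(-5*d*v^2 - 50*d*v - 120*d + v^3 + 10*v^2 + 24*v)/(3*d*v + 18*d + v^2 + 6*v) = (-5*d*v - 20*d + v^2 + 4*v)/(3*d + v)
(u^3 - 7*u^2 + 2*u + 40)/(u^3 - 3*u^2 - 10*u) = (u - 4)/u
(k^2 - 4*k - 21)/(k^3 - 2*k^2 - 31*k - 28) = (k + 3)/(k^2 + 5*k + 4)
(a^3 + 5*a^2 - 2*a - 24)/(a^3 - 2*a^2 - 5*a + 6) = (a^3 + 5*a^2 - 2*a - 24)/(a^3 - 2*a^2 - 5*a + 6)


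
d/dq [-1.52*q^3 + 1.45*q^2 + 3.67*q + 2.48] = -4.56*q^2 + 2.9*q + 3.67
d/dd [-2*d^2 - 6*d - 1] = -4*d - 6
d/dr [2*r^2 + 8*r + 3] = 4*r + 8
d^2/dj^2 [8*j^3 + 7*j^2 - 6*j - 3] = 48*j + 14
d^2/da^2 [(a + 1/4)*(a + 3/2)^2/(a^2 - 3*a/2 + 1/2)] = (616*a^3 - 348*a^2 - 402*a + 259)/(4*(8*a^6 - 36*a^5 + 66*a^4 - 63*a^3 + 33*a^2 - 9*a + 1))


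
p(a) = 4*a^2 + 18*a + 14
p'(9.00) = 90.00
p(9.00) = 500.00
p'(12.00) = 114.00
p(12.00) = 806.00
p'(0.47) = 21.76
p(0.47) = 23.34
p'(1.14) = 27.12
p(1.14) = 39.72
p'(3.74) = 47.92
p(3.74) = 137.27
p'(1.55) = 30.40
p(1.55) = 51.51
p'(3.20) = 43.60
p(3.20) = 112.56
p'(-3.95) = -13.60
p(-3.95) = 5.31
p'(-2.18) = 0.56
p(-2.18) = -6.23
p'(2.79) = 40.32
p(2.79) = 95.36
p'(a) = 8*a + 18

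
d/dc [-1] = 0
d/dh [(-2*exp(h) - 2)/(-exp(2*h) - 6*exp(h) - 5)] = -2*exp(h)/(exp(2*h) + 10*exp(h) + 25)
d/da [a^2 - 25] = 2*a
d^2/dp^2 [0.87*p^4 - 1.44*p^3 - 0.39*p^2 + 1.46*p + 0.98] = 10.44*p^2 - 8.64*p - 0.78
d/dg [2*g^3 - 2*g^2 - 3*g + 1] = 6*g^2 - 4*g - 3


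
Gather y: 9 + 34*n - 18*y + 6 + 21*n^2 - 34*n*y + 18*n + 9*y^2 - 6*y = 21*n^2 + 52*n + 9*y^2 + y*(-34*n - 24) + 15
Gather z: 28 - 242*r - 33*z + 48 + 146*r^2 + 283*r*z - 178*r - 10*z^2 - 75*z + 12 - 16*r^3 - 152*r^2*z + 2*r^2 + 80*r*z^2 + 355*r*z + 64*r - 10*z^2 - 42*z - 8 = -16*r^3 + 148*r^2 - 356*r + z^2*(80*r - 20) + z*(-152*r^2 + 638*r - 150) + 80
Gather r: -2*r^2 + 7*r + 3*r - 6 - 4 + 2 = -2*r^2 + 10*r - 8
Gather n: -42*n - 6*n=-48*n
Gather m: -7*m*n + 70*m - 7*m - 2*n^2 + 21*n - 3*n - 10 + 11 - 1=m*(63 - 7*n) - 2*n^2 + 18*n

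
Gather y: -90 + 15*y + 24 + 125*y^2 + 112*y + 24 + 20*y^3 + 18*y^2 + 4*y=20*y^3 + 143*y^2 + 131*y - 42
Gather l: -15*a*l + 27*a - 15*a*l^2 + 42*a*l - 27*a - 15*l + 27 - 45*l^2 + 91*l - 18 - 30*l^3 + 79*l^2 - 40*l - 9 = -30*l^3 + l^2*(34 - 15*a) + l*(27*a + 36)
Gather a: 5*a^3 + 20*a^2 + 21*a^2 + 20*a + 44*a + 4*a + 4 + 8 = 5*a^3 + 41*a^2 + 68*a + 12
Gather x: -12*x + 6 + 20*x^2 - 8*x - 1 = 20*x^2 - 20*x + 5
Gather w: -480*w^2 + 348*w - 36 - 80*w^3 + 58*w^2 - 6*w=-80*w^3 - 422*w^2 + 342*w - 36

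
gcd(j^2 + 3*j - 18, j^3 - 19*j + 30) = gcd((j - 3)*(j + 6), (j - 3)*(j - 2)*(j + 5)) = j - 3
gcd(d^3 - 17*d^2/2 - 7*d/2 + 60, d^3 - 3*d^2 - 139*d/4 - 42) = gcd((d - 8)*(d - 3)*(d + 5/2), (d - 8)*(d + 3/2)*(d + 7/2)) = d - 8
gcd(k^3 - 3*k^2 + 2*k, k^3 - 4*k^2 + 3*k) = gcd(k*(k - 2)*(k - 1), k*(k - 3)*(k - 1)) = k^2 - k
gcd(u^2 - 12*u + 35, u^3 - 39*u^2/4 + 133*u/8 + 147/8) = u - 7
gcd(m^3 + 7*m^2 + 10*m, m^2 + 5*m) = m^2 + 5*m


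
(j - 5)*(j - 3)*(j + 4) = j^3 - 4*j^2 - 17*j + 60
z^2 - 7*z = z*(z - 7)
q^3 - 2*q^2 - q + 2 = (q - 2)*(q - 1)*(q + 1)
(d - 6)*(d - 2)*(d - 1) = d^3 - 9*d^2 + 20*d - 12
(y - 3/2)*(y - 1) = y^2 - 5*y/2 + 3/2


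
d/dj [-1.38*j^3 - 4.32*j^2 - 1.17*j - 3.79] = -4.14*j^2 - 8.64*j - 1.17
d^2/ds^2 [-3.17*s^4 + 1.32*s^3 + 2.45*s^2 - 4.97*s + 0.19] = -38.04*s^2 + 7.92*s + 4.9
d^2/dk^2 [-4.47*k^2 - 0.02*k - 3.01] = -8.94000000000000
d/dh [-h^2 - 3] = -2*h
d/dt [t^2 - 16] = 2*t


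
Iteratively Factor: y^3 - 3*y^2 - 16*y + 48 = (y - 4)*(y^2 + y - 12) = (y - 4)*(y + 4)*(y - 3)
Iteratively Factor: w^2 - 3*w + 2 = (w - 1)*(w - 2)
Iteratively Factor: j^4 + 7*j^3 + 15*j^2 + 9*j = (j + 3)*(j^3 + 4*j^2 + 3*j) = j*(j + 3)*(j^2 + 4*j + 3) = j*(j + 1)*(j + 3)*(j + 3)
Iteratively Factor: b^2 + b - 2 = (b + 2)*(b - 1)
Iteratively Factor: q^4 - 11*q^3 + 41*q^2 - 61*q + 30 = (q - 2)*(q^3 - 9*q^2 + 23*q - 15) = (q - 2)*(q - 1)*(q^2 - 8*q + 15) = (q - 3)*(q - 2)*(q - 1)*(q - 5)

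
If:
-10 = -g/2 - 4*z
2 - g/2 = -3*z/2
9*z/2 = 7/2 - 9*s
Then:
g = 92/11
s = -67/198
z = 16/11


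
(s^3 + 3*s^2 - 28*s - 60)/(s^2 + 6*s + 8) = (s^2 + s - 30)/(s + 4)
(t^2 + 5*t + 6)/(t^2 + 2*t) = (t + 3)/t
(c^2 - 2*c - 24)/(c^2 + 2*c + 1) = (c^2 - 2*c - 24)/(c^2 + 2*c + 1)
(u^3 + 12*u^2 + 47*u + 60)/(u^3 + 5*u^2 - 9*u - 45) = (u + 4)/(u - 3)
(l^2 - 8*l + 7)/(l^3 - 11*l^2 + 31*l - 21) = 1/(l - 3)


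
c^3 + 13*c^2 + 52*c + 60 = (c + 2)*(c + 5)*(c + 6)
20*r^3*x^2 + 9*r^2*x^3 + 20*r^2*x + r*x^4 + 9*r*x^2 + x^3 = x*(4*r + x)*(5*r + x)*(r*x + 1)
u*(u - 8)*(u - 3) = u^3 - 11*u^2 + 24*u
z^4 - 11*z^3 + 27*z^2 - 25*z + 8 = (z - 8)*(z - 1)^3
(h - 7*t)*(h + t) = h^2 - 6*h*t - 7*t^2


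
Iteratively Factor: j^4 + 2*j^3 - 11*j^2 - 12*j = (j)*(j^3 + 2*j^2 - 11*j - 12) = j*(j - 3)*(j^2 + 5*j + 4) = j*(j - 3)*(j + 1)*(j + 4)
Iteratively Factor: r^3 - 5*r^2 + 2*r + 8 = (r - 4)*(r^2 - r - 2) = (r - 4)*(r + 1)*(r - 2)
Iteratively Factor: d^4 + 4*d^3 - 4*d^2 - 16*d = (d + 4)*(d^3 - 4*d) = (d - 2)*(d + 4)*(d^2 + 2*d) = (d - 2)*(d + 2)*(d + 4)*(d)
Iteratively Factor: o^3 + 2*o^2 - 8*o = (o + 4)*(o^2 - 2*o) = (o - 2)*(o + 4)*(o)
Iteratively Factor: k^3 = (k)*(k^2) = k^2*(k)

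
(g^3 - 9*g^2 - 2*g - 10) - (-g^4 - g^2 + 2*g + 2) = g^4 + g^3 - 8*g^2 - 4*g - 12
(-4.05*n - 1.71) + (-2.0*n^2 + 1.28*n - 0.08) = -2.0*n^2 - 2.77*n - 1.79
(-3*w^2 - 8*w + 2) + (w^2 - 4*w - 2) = -2*w^2 - 12*w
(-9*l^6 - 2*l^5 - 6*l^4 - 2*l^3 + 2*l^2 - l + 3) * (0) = 0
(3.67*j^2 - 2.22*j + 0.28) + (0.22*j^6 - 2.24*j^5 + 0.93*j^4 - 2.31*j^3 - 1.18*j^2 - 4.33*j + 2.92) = 0.22*j^6 - 2.24*j^5 + 0.93*j^4 - 2.31*j^3 + 2.49*j^2 - 6.55*j + 3.2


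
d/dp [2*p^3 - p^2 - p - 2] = 6*p^2 - 2*p - 1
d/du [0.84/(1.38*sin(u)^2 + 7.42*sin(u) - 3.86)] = -(2.3184*sin(u) + 6.2328)*cos(u)/(1.38*sin(u)^2 + 7.42*sin(u) - 3.86)^2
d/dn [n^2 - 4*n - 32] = 2*n - 4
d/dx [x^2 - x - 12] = 2*x - 1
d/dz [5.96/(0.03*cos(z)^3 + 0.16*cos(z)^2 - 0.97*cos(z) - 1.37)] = (0.5364*cos(z)^2 + 1.9072*cos(z) - 5.7812)*sin(z)/(0.03*cos(z)^3 + 0.16*cos(z)^2 - 0.97*cos(z) - 1.37)^2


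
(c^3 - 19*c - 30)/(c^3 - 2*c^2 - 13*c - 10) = (c + 3)/(c + 1)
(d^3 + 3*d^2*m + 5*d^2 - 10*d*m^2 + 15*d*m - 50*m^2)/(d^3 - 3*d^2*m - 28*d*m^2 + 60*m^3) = (d + 5)/(d - 6*m)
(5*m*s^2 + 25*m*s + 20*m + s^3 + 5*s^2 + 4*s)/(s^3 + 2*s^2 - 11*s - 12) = (5*m + s)/(s - 3)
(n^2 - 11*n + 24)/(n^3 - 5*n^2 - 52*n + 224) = (n - 3)/(n^2 + 3*n - 28)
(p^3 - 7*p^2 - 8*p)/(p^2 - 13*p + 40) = p*(p + 1)/(p - 5)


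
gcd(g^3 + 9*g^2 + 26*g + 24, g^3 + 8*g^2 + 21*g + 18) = g^2 + 5*g + 6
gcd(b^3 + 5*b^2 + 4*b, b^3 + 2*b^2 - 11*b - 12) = b^2 + 5*b + 4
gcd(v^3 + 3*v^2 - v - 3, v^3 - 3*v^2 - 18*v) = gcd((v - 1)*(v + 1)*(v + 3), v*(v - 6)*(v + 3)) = v + 3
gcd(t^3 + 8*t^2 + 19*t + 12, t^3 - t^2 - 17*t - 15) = t^2 + 4*t + 3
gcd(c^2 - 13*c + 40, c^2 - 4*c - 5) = c - 5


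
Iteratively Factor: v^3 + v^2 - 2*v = (v)*(v^2 + v - 2) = v*(v + 2)*(v - 1)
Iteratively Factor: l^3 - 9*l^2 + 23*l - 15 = (l - 5)*(l^2 - 4*l + 3) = (l - 5)*(l - 1)*(l - 3)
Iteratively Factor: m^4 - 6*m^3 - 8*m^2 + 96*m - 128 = (m - 2)*(m^3 - 4*m^2 - 16*m + 64) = (m - 4)*(m - 2)*(m^2 - 16) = (m - 4)*(m - 2)*(m + 4)*(m - 4)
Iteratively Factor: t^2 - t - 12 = (t + 3)*(t - 4)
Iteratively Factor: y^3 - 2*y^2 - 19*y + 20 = (y + 4)*(y^2 - 6*y + 5) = (y - 1)*(y + 4)*(y - 5)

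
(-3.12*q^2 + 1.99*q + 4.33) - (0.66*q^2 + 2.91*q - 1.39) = -3.78*q^2 - 0.92*q + 5.72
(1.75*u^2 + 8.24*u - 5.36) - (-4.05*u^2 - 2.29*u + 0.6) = 5.8*u^2 + 10.53*u - 5.96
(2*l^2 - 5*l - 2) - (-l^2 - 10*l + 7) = 3*l^2 + 5*l - 9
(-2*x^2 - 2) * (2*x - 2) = -4*x^3 + 4*x^2 - 4*x + 4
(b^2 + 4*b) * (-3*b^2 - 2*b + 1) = -3*b^4 - 14*b^3 - 7*b^2 + 4*b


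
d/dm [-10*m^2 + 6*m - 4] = 6 - 20*m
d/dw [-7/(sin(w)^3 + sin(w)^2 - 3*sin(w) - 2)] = 7*(2*sin(w) - 3*cos(w)^2)*cos(w)/((sin(w) + 2)^2*(sin(w) + cos(w)^2)^2)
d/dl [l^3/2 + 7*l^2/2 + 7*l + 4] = 3*l^2/2 + 7*l + 7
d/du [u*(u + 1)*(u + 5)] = 3*u^2 + 12*u + 5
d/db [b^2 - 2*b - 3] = 2*b - 2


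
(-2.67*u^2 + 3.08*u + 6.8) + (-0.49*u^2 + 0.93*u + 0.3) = -3.16*u^2 + 4.01*u + 7.1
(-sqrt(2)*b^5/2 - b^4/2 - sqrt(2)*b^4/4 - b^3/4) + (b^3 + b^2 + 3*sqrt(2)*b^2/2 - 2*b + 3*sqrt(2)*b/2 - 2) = -sqrt(2)*b^5/2 - b^4/2 - sqrt(2)*b^4/4 + 3*b^3/4 + b^2 + 3*sqrt(2)*b^2/2 - 2*b + 3*sqrt(2)*b/2 - 2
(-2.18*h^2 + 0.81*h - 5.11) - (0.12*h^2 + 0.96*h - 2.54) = -2.3*h^2 - 0.15*h - 2.57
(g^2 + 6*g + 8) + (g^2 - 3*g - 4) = 2*g^2 + 3*g + 4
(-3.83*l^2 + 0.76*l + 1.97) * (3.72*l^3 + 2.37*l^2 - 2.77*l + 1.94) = -14.2476*l^5 - 6.2499*l^4 + 19.7387*l^3 - 4.8665*l^2 - 3.9825*l + 3.8218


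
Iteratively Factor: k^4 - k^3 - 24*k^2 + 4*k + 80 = (k - 5)*(k^3 + 4*k^2 - 4*k - 16) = (k - 5)*(k - 2)*(k^2 + 6*k + 8) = (k - 5)*(k - 2)*(k + 4)*(k + 2)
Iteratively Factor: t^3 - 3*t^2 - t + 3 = (t + 1)*(t^2 - 4*t + 3) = (t - 3)*(t + 1)*(t - 1)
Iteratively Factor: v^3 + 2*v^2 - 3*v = (v)*(v^2 + 2*v - 3) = v*(v + 3)*(v - 1)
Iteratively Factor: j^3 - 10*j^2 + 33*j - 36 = (j - 3)*(j^2 - 7*j + 12) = (j - 4)*(j - 3)*(j - 3)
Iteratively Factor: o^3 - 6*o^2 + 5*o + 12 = (o - 4)*(o^2 - 2*o - 3) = (o - 4)*(o - 3)*(o + 1)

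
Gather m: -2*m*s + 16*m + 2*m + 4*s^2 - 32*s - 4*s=m*(18 - 2*s) + 4*s^2 - 36*s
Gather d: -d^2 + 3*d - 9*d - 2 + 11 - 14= -d^2 - 6*d - 5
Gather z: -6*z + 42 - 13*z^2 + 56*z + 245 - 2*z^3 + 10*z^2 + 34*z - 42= -2*z^3 - 3*z^2 + 84*z + 245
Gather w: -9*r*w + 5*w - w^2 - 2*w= -w^2 + w*(3 - 9*r)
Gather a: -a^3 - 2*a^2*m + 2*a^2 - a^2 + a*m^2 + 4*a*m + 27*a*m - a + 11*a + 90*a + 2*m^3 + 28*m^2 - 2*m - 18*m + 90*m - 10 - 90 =-a^3 + a^2*(1 - 2*m) + a*(m^2 + 31*m + 100) + 2*m^3 + 28*m^2 + 70*m - 100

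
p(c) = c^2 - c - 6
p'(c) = 2*c - 1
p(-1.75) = -1.19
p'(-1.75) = -4.50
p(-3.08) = 6.57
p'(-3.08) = -7.16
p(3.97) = 5.79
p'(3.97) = 6.94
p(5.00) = 14.00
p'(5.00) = 9.00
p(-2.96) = 5.72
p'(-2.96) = -6.92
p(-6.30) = 39.99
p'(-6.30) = -13.60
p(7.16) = 38.11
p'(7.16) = 13.32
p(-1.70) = -1.41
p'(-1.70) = -4.40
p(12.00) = 126.00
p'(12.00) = 23.00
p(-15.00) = 234.00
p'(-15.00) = -31.00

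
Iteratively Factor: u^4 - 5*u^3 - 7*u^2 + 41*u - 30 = (u - 2)*(u^3 - 3*u^2 - 13*u + 15) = (u - 5)*(u - 2)*(u^2 + 2*u - 3) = (u - 5)*(u - 2)*(u - 1)*(u + 3)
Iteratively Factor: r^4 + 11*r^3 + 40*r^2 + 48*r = (r + 4)*(r^3 + 7*r^2 + 12*r) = (r + 3)*(r + 4)*(r^2 + 4*r) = (r + 3)*(r + 4)^2*(r)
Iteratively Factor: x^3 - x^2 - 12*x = (x - 4)*(x^2 + 3*x) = x*(x - 4)*(x + 3)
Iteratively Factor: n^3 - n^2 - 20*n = (n)*(n^2 - n - 20) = n*(n - 5)*(n + 4)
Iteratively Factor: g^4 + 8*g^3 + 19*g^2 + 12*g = (g + 1)*(g^3 + 7*g^2 + 12*g) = (g + 1)*(g + 3)*(g^2 + 4*g) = (g + 1)*(g + 3)*(g + 4)*(g)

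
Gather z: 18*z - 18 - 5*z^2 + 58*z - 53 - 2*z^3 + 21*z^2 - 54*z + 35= -2*z^3 + 16*z^2 + 22*z - 36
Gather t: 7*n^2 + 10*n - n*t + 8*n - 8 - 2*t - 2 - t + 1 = 7*n^2 + 18*n + t*(-n - 3) - 9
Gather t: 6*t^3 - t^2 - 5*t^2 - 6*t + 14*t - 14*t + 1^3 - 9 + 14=6*t^3 - 6*t^2 - 6*t + 6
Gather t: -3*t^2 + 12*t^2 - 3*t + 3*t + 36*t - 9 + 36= 9*t^2 + 36*t + 27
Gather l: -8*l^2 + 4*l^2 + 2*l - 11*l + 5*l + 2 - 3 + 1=-4*l^2 - 4*l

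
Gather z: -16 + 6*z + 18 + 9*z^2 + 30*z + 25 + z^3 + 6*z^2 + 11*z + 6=z^3 + 15*z^2 + 47*z + 33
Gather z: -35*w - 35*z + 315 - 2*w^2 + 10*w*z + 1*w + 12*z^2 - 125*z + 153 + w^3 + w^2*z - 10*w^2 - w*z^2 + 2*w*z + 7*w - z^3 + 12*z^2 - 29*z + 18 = w^3 - 12*w^2 - 27*w - z^3 + z^2*(24 - w) + z*(w^2 + 12*w - 189) + 486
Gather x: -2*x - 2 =-2*x - 2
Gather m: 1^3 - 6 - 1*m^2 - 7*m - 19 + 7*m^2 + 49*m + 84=6*m^2 + 42*m + 60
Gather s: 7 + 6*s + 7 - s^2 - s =-s^2 + 5*s + 14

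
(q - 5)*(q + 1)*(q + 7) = q^3 + 3*q^2 - 33*q - 35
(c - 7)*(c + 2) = c^2 - 5*c - 14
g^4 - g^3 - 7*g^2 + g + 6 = (g - 3)*(g - 1)*(g + 1)*(g + 2)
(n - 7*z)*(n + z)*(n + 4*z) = n^3 - 2*n^2*z - 31*n*z^2 - 28*z^3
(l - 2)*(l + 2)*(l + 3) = l^3 + 3*l^2 - 4*l - 12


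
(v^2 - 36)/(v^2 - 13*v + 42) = (v + 6)/(v - 7)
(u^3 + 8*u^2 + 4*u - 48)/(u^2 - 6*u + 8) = (u^2 + 10*u + 24)/(u - 4)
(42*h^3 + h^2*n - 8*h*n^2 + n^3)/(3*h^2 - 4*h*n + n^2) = (14*h^2 + 5*h*n - n^2)/(h - n)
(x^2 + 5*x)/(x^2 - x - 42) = x*(x + 5)/(x^2 - x - 42)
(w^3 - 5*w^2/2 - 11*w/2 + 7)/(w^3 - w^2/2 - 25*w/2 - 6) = (-2*w^3 + 5*w^2 + 11*w - 14)/(-2*w^3 + w^2 + 25*w + 12)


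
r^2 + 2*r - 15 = (r - 3)*(r + 5)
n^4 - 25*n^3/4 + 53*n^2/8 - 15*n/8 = n*(n - 5)*(n - 3/4)*(n - 1/2)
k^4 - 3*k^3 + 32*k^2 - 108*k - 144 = (k - 4)*(k + 1)*(k - 6*I)*(k + 6*I)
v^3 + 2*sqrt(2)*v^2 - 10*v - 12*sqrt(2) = (v - 2*sqrt(2))*(v + sqrt(2))*(v + 3*sqrt(2))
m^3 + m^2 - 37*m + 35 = (m - 5)*(m - 1)*(m + 7)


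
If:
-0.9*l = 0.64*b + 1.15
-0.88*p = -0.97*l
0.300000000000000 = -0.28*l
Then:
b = -0.29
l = -1.07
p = -1.18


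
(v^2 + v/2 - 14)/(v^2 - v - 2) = (-v^2 - v/2 + 14)/(-v^2 + v + 2)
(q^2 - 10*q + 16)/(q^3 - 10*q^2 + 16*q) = 1/q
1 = 1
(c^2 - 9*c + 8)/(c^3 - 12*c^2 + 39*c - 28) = (c - 8)/(c^2 - 11*c + 28)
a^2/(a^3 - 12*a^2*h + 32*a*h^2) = a/(a^2 - 12*a*h + 32*h^2)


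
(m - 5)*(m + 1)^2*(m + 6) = m^4 + 3*m^3 - 27*m^2 - 59*m - 30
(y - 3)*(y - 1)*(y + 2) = y^3 - 2*y^2 - 5*y + 6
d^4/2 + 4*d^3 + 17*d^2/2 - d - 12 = (d/2 + 1)*(d - 1)*(d + 3)*(d + 4)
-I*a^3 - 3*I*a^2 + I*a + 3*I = (a - 1)*(a + 3)*(-I*a - I)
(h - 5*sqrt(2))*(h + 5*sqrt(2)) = h^2 - 50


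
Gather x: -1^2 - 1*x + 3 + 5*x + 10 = 4*x + 12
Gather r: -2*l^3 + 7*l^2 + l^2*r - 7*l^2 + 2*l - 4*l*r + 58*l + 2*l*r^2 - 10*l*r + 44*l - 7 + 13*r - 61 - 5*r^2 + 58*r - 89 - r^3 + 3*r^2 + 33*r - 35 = -2*l^3 + 104*l - r^3 + r^2*(2*l - 2) + r*(l^2 - 14*l + 104) - 192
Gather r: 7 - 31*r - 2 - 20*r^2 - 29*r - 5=-20*r^2 - 60*r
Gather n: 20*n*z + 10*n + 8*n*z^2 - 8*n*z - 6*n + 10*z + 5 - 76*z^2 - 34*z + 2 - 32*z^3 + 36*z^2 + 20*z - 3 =n*(8*z^2 + 12*z + 4) - 32*z^3 - 40*z^2 - 4*z + 4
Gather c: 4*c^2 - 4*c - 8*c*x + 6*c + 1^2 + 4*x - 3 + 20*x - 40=4*c^2 + c*(2 - 8*x) + 24*x - 42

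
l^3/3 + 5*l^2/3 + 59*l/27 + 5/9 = (l/3 + 1)*(l + 1/3)*(l + 5/3)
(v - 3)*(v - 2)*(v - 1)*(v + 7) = v^4 + v^3 - 31*v^2 + 71*v - 42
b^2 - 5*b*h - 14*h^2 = (b - 7*h)*(b + 2*h)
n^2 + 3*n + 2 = (n + 1)*(n + 2)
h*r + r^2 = r*(h + r)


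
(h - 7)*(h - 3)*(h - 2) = h^3 - 12*h^2 + 41*h - 42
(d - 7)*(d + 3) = d^2 - 4*d - 21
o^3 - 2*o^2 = o^2*(o - 2)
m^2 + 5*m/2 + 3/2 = (m + 1)*(m + 3/2)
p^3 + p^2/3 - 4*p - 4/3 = (p - 2)*(p + 1/3)*(p + 2)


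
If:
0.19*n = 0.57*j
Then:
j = 0.333333333333333*n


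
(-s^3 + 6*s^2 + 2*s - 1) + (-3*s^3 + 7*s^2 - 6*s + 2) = -4*s^3 + 13*s^2 - 4*s + 1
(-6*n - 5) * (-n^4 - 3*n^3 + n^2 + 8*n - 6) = 6*n^5 + 23*n^4 + 9*n^3 - 53*n^2 - 4*n + 30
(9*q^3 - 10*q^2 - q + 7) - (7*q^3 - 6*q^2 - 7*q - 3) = 2*q^3 - 4*q^2 + 6*q + 10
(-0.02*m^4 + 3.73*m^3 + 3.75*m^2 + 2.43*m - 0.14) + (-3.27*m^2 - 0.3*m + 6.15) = -0.02*m^4 + 3.73*m^3 + 0.48*m^2 + 2.13*m + 6.01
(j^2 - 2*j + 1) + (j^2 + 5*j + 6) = 2*j^2 + 3*j + 7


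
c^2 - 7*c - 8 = (c - 8)*(c + 1)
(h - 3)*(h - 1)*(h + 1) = h^3 - 3*h^2 - h + 3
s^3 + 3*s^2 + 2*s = s*(s + 1)*(s + 2)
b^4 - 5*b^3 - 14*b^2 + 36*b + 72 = (b - 6)*(b - 3)*(b + 2)^2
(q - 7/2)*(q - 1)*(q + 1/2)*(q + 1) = q^4 - 3*q^3 - 11*q^2/4 + 3*q + 7/4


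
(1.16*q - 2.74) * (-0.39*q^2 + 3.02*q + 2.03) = -0.4524*q^3 + 4.5718*q^2 - 5.92*q - 5.5622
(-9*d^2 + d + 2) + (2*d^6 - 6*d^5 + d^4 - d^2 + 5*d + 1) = 2*d^6 - 6*d^5 + d^4 - 10*d^2 + 6*d + 3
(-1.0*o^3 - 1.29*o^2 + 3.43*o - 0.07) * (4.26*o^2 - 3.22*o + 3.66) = -4.26*o^5 - 2.2754*o^4 + 15.1056*o^3 - 16.0642*o^2 + 12.7792*o - 0.2562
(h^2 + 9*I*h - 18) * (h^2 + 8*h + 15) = h^4 + 8*h^3 + 9*I*h^3 - 3*h^2 + 72*I*h^2 - 144*h + 135*I*h - 270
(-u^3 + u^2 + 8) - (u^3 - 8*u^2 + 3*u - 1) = -2*u^3 + 9*u^2 - 3*u + 9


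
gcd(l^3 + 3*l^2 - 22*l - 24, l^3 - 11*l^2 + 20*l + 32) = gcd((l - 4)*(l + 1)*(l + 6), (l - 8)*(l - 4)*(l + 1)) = l^2 - 3*l - 4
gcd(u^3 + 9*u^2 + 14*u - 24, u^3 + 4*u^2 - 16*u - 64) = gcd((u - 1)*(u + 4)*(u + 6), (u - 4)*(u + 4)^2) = u + 4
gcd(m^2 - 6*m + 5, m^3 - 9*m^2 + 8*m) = m - 1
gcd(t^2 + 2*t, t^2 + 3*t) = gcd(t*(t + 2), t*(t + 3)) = t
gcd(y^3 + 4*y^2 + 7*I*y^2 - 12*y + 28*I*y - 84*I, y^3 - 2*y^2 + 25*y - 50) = y - 2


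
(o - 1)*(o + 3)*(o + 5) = o^3 + 7*o^2 + 7*o - 15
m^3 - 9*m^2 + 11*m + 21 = (m - 7)*(m - 3)*(m + 1)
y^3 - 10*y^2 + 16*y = y*(y - 8)*(y - 2)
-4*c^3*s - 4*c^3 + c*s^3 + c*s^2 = (-2*c + s)*(2*c + s)*(c*s + c)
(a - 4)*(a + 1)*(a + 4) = a^3 + a^2 - 16*a - 16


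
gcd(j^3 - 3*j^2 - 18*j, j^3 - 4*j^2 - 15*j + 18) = j^2 - 3*j - 18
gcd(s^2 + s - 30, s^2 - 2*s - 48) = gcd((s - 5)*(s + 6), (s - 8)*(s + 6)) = s + 6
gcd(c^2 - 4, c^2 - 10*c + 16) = c - 2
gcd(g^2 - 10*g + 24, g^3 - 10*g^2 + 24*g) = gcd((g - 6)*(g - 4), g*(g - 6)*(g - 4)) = g^2 - 10*g + 24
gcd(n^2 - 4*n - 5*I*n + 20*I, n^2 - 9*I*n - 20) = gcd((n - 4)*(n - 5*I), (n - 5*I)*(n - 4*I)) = n - 5*I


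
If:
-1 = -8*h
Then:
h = 1/8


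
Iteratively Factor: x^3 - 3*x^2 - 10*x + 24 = (x - 2)*(x^2 - x - 12) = (x - 2)*(x + 3)*(x - 4)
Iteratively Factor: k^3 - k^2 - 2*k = (k + 1)*(k^2 - 2*k) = (k - 2)*(k + 1)*(k)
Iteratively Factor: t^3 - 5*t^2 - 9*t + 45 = (t - 3)*(t^2 - 2*t - 15) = (t - 5)*(t - 3)*(t + 3)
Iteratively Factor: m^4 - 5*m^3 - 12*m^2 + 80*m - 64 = (m - 4)*(m^3 - m^2 - 16*m + 16) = (m - 4)*(m + 4)*(m^2 - 5*m + 4) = (m - 4)^2*(m + 4)*(m - 1)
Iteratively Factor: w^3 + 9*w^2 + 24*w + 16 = (w + 4)*(w^2 + 5*w + 4) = (w + 4)^2*(w + 1)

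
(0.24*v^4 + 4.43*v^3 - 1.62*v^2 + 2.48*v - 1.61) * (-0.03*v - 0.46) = -0.0072*v^5 - 0.2433*v^4 - 1.9892*v^3 + 0.6708*v^2 - 1.0925*v + 0.7406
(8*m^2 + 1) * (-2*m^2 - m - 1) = -16*m^4 - 8*m^3 - 10*m^2 - m - 1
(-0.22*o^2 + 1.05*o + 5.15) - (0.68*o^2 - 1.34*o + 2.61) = -0.9*o^2 + 2.39*o + 2.54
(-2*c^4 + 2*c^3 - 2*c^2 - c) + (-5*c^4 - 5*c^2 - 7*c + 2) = -7*c^4 + 2*c^3 - 7*c^2 - 8*c + 2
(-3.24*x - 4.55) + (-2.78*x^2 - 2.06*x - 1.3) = -2.78*x^2 - 5.3*x - 5.85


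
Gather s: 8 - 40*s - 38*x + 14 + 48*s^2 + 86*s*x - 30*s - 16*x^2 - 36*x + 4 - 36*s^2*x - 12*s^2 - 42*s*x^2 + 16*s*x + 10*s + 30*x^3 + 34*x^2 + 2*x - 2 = s^2*(36 - 36*x) + s*(-42*x^2 + 102*x - 60) + 30*x^3 + 18*x^2 - 72*x + 24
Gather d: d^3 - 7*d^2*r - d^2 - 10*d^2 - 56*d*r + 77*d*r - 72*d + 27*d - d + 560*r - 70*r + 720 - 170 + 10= d^3 + d^2*(-7*r - 11) + d*(21*r - 46) + 490*r + 560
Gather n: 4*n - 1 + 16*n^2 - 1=16*n^2 + 4*n - 2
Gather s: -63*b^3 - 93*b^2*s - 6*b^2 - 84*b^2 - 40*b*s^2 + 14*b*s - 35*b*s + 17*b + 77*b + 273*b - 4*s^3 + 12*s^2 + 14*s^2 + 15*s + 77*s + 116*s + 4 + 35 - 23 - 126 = -63*b^3 - 90*b^2 + 367*b - 4*s^3 + s^2*(26 - 40*b) + s*(-93*b^2 - 21*b + 208) - 110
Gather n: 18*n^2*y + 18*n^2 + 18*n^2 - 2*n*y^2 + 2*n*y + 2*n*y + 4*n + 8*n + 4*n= n^2*(18*y + 36) + n*(-2*y^2 + 4*y + 16)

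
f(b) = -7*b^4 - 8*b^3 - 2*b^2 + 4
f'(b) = -28*b^3 - 24*b^2 - 4*b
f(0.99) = -12.45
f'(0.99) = -54.65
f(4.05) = -2443.54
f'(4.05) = -2269.90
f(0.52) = 1.82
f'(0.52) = -12.51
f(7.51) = -25764.12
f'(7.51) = -13243.46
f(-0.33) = 3.99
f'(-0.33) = -0.29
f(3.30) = -1135.42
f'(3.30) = -1280.80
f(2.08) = -207.67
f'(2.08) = -364.12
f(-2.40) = -129.17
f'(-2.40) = 258.43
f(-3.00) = -365.00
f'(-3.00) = 552.00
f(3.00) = -797.00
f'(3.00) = -984.00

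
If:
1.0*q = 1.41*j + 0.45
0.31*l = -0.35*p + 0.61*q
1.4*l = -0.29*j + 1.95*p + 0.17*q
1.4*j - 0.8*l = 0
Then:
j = 2.20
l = 3.85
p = 2.78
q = 3.55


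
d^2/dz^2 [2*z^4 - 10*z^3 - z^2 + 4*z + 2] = 24*z^2 - 60*z - 2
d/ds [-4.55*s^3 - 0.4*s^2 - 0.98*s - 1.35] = -13.65*s^2 - 0.8*s - 0.98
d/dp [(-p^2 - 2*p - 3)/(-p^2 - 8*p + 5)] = 2*(3*p^2 - 8*p - 17)/(p^4 + 16*p^3 + 54*p^2 - 80*p + 25)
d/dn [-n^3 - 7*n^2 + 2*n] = -3*n^2 - 14*n + 2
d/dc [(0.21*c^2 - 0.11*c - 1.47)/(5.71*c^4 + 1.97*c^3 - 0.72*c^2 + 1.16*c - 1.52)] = (-2.3982*c^5 + 1.4706*c^4 + 34.0082*c^3 + 8.8521*c^2 - 2.7552*c + 1.8724)/(32.6041*c^8 + 22.4974*c^7 - 4.3415*c^6 + 10.4104*c^5 - 12.2696*c^4 - 7.6592*c^3 + 3.5344*c^2 - 3.5264*c + 2.3104)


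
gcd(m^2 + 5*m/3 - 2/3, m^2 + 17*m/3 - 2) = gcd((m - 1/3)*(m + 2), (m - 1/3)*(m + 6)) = m - 1/3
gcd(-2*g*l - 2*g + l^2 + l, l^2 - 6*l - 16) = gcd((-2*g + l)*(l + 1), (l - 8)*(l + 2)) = 1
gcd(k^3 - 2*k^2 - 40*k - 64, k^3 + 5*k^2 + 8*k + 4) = k + 2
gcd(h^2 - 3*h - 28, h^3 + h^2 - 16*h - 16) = h + 4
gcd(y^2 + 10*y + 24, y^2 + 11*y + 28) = y + 4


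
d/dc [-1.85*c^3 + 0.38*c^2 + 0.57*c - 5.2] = -5.55*c^2 + 0.76*c + 0.57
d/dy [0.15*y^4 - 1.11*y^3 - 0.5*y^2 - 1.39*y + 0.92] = 0.6*y^3 - 3.33*y^2 - 1.0*y - 1.39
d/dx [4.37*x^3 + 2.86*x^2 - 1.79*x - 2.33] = 13.11*x^2 + 5.72*x - 1.79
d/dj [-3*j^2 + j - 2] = 1 - 6*j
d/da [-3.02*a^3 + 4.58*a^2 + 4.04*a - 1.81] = -9.06*a^2 + 9.16*a + 4.04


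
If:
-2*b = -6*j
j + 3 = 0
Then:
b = -9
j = -3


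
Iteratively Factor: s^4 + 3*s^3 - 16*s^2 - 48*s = (s + 3)*(s^3 - 16*s) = (s + 3)*(s + 4)*(s^2 - 4*s) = s*(s + 3)*(s + 4)*(s - 4)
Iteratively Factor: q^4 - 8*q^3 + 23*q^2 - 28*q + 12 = (q - 2)*(q^3 - 6*q^2 + 11*q - 6) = (q - 3)*(q - 2)*(q^2 - 3*q + 2) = (q - 3)*(q - 2)^2*(q - 1)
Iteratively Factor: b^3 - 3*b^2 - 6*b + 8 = (b - 1)*(b^2 - 2*b - 8) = (b - 4)*(b - 1)*(b + 2)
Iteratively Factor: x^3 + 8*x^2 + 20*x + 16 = (x + 2)*(x^2 + 6*x + 8) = (x + 2)*(x + 4)*(x + 2)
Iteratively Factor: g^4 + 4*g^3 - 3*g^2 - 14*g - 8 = (g + 1)*(g^3 + 3*g^2 - 6*g - 8) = (g + 1)^2*(g^2 + 2*g - 8) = (g - 2)*(g + 1)^2*(g + 4)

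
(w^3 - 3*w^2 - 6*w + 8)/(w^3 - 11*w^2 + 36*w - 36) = (w^3 - 3*w^2 - 6*w + 8)/(w^3 - 11*w^2 + 36*w - 36)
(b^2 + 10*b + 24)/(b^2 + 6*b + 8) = (b + 6)/(b + 2)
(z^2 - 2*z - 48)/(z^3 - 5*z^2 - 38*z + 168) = (z - 8)/(z^2 - 11*z + 28)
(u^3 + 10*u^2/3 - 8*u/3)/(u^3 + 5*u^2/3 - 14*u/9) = 3*(u + 4)/(3*u + 7)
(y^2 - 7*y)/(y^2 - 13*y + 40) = y*(y - 7)/(y^2 - 13*y + 40)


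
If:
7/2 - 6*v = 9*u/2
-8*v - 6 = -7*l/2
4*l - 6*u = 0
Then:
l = 64/45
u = 128/135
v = -23/180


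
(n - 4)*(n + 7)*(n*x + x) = n^3*x + 4*n^2*x - 25*n*x - 28*x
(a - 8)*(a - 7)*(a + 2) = a^3 - 13*a^2 + 26*a + 112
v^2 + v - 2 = (v - 1)*(v + 2)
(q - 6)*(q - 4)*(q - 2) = q^3 - 12*q^2 + 44*q - 48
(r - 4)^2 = r^2 - 8*r + 16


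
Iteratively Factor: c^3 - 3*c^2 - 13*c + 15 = (c - 1)*(c^2 - 2*c - 15) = (c - 1)*(c + 3)*(c - 5)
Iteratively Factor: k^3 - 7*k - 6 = (k - 3)*(k^2 + 3*k + 2) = (k - 3)*(k + 2)*(k + 1)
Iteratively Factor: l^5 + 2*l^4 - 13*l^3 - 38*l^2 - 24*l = (l - 4)*(l^4 + 6*l^3 + 11*l^2 + 6*l) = l*(l - 4)*(l^3 + 6*l^2 + 11*l + 6) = l*(l - 4)*(l + 3)*(l^2 + 3*l + 2) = l*(l - 4)*(l + 1)*(l + 3)*(l + 2)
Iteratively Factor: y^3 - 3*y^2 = (y)*(y^2 - 3*y) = y*(y - 3)*(y)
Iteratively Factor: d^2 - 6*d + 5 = (d - 1)*(d - 5)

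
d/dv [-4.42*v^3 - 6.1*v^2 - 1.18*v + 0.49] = -13.26*v^2 - 12.2*v - 1.18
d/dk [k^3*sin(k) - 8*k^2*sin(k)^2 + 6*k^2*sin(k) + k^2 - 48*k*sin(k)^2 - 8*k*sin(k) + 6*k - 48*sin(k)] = k^3*cos(k) + 3*k^2*sin(k) - 8*k^2*sin(2*k) + 6*k^2*cos(k) - 16*k*sin(k)^2 + 12*k*sin(k) - 48*k*sin(2*k) - 8*k*cos(k) + 2*k - 48*sin(k)^2 - 8*sin(k) - 48*cos(k) + 6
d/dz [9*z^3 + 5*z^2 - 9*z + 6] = 27*z^2 + 10*z - 9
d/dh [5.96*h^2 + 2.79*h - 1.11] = 11.92*h + 2.79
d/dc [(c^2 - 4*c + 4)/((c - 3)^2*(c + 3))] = (-c^3 + 5*c^2 - 18*c + 24)/(c^5 - 3*c^4 - 18*c^3 + 54*c^2 + 81*c - 243)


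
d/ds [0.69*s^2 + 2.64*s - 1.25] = 1.38*s + 2.64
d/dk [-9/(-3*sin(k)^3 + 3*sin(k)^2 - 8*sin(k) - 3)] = 9*(-9*sin(k)^2 + 6*sin(k) - 8)*cos(k)/(3*sin(k)^3 - 3*sin(k)^2 + 8*sin(k) + 3)^2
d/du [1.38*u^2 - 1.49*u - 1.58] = 2.76*u - 1.49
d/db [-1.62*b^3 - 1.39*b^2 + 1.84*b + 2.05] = -4.86*b^2 - 2.78*b + 1.84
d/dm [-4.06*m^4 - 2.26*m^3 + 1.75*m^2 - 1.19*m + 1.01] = -16.24*m^3 - 6.78*m^2 + 3.5*m - 1.19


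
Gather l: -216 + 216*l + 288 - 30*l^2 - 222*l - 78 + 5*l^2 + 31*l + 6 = -25*l^2 + 25*l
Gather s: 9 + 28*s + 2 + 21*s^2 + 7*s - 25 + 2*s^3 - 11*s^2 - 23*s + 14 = 2*s^3 + 10*s^2 + 12*s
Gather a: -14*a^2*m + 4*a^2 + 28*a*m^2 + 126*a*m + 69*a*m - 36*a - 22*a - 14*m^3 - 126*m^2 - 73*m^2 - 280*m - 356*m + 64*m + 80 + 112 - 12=a^2*(4 - 14*m) + a*(28*m^2 + 195*m - 58) - 14*m^3 - 199*m^2 - 572*m + 180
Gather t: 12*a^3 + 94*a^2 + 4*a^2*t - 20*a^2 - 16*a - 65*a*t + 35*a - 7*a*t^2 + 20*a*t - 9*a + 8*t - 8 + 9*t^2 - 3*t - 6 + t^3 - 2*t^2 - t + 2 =12*a^3 + 74*a^2 + 10*a + t^3 + t^2*(7 - 7*a) + t*(4*a^2 - 45*a + 4) - 12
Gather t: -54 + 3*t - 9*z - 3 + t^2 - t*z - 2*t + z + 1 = t^2 + t*(1 - z) - 8*z - 56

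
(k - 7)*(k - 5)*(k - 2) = k^3 - 14*k^2 + 59*k - 70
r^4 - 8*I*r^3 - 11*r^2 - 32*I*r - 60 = (r - 5*I)*(r - 3*I)*(r - 2*I)*(r + 2*I)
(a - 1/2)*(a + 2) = a^2 + 3*a/2 - 1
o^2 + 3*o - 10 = (o - 2)*(o + 5)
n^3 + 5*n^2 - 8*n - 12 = (n - 2)*(n + 1)*(n + 6)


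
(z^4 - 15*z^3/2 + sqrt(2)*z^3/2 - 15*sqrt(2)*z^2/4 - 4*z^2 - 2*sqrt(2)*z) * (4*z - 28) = 4*z^5 - 58*z^4 + 2*sqrt(2)*z^4 - 29*sqrt(2)*z^3 + 194*z^3 + 112*z^2 + 97*sqrt(2)*z^2 + 56*sqrt(2)*z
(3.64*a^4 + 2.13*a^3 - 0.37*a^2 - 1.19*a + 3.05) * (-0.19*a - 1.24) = -0.6916*a^5 - 4.9183*a^4 - 2.5709*a^3 + 0.6849*a^2 + 0.8961*a - 3.782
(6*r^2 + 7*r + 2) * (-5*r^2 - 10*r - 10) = -30*r^4 - 95*r^3 - 140*r^2 - 90*r - 20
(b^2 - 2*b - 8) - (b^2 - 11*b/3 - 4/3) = 5*b/3 - 20/3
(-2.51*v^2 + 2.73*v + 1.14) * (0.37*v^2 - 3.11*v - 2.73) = -0.9287*v^4 + 8.8162*v^3 - 1.2162*v^2 - 10.9983*v - 3.1122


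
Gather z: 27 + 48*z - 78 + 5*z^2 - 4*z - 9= 5*z^2 + 44*z - 60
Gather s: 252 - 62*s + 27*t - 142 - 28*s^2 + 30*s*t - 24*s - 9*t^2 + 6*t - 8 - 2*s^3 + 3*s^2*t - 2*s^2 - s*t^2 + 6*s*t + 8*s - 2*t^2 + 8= -2*s^3 + s^2*(3*t - 30) + s*(-t^2 + 36*t - 78) - 11*t^2 + 33*t + 110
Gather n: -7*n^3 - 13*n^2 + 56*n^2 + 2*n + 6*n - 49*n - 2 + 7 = -7*n^3 + 43*n^2 - 41*n + 5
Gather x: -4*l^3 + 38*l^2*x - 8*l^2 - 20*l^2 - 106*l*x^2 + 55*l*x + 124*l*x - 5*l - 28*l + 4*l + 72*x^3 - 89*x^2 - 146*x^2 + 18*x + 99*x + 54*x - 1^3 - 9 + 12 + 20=-4*l^3 - 28*l^2 - 29*l + 72*x^3 + x^2*(-106*l - 235) + x*(38*l^2 + 179*l + 171) + 22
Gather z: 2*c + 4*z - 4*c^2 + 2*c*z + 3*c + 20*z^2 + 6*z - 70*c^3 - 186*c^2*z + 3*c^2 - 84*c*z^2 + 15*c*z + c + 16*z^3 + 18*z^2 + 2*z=-70*c^3 - c^2 + 6*c + 16*z^3 + z^2*(38 - 84*c) + z*(-186*c^2 + 17*c + 12)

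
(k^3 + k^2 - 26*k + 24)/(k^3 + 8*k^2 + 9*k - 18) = (k - 4)/(k + 3)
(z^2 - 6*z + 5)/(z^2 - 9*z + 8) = (z - 5)/(z - 8)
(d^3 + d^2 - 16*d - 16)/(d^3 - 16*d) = (d + 1)/d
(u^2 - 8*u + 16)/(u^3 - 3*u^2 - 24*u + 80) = 1/(u + 5)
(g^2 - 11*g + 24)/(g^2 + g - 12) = (g - 8)/(g + 4)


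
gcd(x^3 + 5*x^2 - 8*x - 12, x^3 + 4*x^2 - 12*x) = x^2 + 4*x - 12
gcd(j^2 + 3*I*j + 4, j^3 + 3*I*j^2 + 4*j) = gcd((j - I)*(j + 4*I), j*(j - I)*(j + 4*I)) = j^2 + 3*I*j + 4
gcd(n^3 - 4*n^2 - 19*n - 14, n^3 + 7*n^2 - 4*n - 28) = n + 2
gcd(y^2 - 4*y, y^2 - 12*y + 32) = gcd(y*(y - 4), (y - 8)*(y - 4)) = y - 4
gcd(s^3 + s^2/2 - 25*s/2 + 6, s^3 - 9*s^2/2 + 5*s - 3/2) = s^2 - 7*s/2 + 3/2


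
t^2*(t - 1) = t^3 - t^2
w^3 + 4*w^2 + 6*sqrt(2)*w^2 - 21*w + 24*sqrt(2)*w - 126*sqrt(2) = (w - 3)*(w + 7)*(w + 6*sqrt(2))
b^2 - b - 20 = (b - 5)*(b + 4)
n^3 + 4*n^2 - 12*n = n*(n - 2)*(n + 6)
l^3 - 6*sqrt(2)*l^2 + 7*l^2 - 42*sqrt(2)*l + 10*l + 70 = (l + 7)*(l - 5*sqrt(2))*(l - sqrt(2))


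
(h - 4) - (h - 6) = 2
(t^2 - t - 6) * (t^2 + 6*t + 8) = t^4 + 5*t^3 - 4*t^2 - 44*t - 48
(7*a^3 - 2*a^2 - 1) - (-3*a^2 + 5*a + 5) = 7*a^3 + a^2 - 5*a - 6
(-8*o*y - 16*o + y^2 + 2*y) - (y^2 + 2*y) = -8*o*y - 16*o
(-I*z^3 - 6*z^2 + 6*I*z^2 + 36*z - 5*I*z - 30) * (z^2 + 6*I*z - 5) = -I*z^5 + 6*I*z^4 - 36*I*z^3 + 30*z^2 + 186*I*z^2 - 180*z - 155*I*z + 150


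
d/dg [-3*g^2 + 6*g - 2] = 6 - 6*g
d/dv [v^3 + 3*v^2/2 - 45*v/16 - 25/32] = 3*v^2 + 3*v - 45/16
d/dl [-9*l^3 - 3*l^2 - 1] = 3*l*(-9*l - 2)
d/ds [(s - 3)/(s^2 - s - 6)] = -1/(s^2 + 4*s + 4)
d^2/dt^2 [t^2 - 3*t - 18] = 2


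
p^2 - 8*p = p*(p - 8)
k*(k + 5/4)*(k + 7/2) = k^3 + 19*k^2/4 + 35*k/8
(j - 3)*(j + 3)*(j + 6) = j^3 + 6*j^2 - 9*j - 54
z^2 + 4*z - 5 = (z - 1)*(z + 5)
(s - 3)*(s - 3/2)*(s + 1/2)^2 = s^4 - 7*s^3/2 + s^2/4 + 27*s/8 + 9/8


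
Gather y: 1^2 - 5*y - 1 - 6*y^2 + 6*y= -6*y^2 + y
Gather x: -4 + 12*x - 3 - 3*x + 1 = 9*x - 6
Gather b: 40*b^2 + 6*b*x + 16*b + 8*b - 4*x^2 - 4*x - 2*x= 40*b^2 + b*(6*x + 24) - 4*x^2 - 6*x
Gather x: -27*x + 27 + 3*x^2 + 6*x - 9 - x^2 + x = 2*x^2 - 20*x + 18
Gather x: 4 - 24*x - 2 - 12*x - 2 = -36*x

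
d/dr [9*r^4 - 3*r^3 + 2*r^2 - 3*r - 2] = 36*r^3 - 9*r^2 + 4*r - 3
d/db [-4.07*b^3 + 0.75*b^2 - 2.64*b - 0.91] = -12.21*b^2 + 1.5*b - 2.64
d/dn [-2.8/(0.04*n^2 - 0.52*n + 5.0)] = (0.224*n - 1.456)/(0.04*n^2 - 0.52*n + 5.0)^2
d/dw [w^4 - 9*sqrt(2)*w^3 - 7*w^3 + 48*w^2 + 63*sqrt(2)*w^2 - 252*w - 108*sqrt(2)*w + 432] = 4*w^3 - 27*sqrt(2)*w^2 - 21*w^2 + 96*w + 126*sqrt(2)*w - 252 - 108*sqrt(2)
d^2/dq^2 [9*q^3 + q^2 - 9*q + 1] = 54*q + 2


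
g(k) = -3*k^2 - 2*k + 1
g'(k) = -6*k - 2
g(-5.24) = -70.89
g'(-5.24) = 29.44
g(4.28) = -62.52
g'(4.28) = -27.68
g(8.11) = -212.54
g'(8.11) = -50.66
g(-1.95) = -6.51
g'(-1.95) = 9.70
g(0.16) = 0.60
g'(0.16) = -2.96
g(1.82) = -12.58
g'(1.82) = -12.92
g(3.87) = -51.67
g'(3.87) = -25.22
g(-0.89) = 0.40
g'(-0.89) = 3.34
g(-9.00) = -224.00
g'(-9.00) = 52.00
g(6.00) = -119.00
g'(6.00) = -38.00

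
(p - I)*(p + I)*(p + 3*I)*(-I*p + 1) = -I*p^4 + 4*p^3 + 2*I*p^2 + 4*p + 3*I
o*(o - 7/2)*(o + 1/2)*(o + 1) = o^4 - 2*o^3 - 19*o^2/4 - 7*o/4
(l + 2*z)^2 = l^2 + 4*l*z + 4*z^2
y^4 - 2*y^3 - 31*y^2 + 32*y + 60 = (y - 6)*(y - 2)*(y + 1)*(y + 5)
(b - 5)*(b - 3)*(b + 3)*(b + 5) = b^4 - 34*b^2 + 225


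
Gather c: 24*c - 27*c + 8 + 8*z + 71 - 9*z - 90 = -3*c - z - 11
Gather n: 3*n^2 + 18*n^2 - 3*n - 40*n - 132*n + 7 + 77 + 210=21*n^2 - 175*n + 294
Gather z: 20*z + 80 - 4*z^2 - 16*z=-4*z^2 + 4*z + 80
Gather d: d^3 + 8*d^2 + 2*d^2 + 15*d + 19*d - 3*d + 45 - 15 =d^3 + 10*d^2 + 31*d + 30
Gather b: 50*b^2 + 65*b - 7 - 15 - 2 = 50*b^2 + 65*b - 24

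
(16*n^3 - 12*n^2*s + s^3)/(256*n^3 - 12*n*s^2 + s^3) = (4*n^2 - 4*n*s + s^2)/(64*n^2 - 16*n*s + s^2)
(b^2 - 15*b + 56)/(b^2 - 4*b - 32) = (b - 7)/(b + 4)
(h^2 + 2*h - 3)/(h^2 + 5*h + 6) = (h - 1)/(h + 2)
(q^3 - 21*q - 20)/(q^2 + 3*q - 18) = (q^3 - 21*q - 20)/(q^2 + 3*q - 18)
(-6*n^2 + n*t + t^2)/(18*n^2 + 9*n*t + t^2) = (-2*n + t)/(6*n + t)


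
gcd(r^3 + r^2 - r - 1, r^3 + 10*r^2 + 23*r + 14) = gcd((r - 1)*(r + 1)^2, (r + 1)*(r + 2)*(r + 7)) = r + 1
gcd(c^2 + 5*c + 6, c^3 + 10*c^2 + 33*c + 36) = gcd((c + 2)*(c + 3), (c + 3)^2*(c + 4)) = c + 3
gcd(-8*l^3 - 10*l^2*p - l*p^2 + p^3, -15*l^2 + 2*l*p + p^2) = 1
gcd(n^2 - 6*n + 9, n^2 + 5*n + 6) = 1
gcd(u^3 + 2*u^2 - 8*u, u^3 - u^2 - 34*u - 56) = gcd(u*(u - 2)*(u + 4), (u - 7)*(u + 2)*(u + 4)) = u + 4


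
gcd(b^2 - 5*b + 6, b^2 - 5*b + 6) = b^2 - 5*b + 6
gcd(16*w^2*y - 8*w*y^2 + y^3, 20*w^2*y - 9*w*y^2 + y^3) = -4*w*y + y^2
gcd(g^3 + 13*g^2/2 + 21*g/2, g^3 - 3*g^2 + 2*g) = g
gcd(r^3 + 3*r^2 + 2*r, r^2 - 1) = r + 1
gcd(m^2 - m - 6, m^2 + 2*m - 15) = m - 3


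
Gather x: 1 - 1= 0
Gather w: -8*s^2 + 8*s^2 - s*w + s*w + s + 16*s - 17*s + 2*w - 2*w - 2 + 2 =0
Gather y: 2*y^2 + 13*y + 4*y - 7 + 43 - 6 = 2*y^2 + 17*y + 30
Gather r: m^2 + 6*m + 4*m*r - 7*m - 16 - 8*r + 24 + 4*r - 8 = m^2 - m + r*(4*m - 4)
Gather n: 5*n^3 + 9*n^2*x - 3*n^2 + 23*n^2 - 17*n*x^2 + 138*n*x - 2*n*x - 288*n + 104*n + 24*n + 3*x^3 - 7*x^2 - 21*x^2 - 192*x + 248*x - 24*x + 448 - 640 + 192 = 5*n^3 + n^2*(9*x + 20) + n*(-17*x^2 + 136*x - 160) + 3*x^3 - 28*x^2 + 32*x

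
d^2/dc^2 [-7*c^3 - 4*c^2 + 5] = -42*c - 8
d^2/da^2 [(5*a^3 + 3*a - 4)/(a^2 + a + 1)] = 6*(a^3 + a^2 - 2*a - 1)/(a^6 + 3*a^5 + 6*a^4 + 7*a^3 + 6*a^2 + 3*a + 1)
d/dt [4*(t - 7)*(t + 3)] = 8*t - 16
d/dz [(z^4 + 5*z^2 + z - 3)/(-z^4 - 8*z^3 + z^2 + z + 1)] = ((4*z^3 + 10*z + 1)*(-z^4 - 8*z^3 + z^2 + z + 1) + (4*z^3 + 24*z^2 - 2*z - 1)*(z^4 + 5*z^2 + z - 3))/(-z^4 - 8*z^3 + z^2 + z + 1)^2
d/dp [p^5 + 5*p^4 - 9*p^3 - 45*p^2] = p*(5*p^3 + 20*p^2 - 27*p - 90)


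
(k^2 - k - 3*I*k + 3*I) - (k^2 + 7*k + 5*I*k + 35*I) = -8*k - 8*I*k - 32*I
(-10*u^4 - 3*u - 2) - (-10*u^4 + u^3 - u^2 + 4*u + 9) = -u^3 + u^2 - 7*u - 11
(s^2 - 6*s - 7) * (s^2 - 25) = s^4 - 6*s^3 - 32*s^2 + 150*s + 175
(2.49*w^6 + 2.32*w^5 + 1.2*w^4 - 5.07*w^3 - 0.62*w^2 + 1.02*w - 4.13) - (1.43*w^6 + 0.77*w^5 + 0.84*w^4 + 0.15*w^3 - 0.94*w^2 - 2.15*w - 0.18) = 1.06*w^6 + 1.55*w^5 + 0.36*w^4 - 5.22*w^3 + 0.32*w^2 + 3.17*w - 3.95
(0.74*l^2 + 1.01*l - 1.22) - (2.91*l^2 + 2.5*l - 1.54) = -2.17*l^2 - 1.49*l + 0.32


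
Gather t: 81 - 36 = 45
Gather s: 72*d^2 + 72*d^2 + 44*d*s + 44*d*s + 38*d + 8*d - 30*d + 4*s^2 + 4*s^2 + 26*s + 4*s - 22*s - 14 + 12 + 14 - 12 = 144*d^2 + 16*d + 8*s^2 + s*(88*d + 8)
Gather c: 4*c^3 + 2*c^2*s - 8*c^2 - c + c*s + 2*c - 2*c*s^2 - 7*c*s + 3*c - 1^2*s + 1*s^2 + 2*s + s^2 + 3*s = 4*c^3 + c^2*(2*s - 8) + c*(-2*s^2 - 6*s + 4) + 2*s^2 + 4*s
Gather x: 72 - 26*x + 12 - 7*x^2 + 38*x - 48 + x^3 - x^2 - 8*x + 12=x^3 - 8*x^2 + 4*x + 48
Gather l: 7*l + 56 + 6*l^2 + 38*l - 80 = 6*l^2 + 45*l - 24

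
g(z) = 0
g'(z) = 0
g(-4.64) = 0.00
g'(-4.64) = 0.00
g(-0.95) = 0.00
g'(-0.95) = 0.00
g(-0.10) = 0.00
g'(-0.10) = 0.00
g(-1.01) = 0.00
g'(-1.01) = 0.00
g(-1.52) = 0.00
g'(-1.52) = 0.00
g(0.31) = 0.00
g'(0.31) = 0.00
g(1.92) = 0.00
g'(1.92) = 0.00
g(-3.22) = 0.00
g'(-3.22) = 0.00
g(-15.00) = 0.00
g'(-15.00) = 0.00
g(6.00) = 0.00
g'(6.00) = 0.00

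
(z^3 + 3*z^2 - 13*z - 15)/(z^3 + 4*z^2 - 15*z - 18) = (z + 5)/(z + 6)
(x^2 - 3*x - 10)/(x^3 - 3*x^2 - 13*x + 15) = (x + 2)/(x^2 + 2*x - 3)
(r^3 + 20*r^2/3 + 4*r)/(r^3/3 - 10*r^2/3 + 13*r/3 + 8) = r*(3*r^2 + 20*r + 12)/(r^3 - 10*r^2 + 13*r + 24)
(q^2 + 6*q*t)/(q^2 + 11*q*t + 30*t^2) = q/(q + 5*t)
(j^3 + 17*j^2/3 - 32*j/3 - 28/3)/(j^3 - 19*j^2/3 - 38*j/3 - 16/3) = (j^2 + 5*j - 14)/(j^2 - 7*j - 8)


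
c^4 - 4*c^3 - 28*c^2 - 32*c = c*(c - 8)*(c + 2)^2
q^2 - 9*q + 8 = (q - 8)*(q - 1)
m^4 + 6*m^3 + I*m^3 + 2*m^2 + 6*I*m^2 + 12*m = m*(m + 6)*(m - I)*(m + 2*I)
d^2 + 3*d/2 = d*(d + 3/2)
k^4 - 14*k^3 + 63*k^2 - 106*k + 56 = (k - 7)*(k - 4)*(k - 2)*(k - 1)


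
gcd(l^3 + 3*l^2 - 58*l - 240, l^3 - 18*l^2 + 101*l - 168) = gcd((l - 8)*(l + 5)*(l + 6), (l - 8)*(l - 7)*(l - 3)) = l - 8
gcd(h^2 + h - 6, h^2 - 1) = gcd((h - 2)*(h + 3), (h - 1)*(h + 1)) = 1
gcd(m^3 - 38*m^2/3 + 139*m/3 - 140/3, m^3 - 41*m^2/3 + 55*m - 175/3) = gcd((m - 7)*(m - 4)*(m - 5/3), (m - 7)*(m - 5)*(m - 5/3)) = m^2 - 26*m/3 + 35/3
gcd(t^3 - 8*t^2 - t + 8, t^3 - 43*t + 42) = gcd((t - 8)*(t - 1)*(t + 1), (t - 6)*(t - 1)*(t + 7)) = t - 1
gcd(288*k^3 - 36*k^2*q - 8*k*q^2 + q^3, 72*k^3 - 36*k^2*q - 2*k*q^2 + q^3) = -36*k^2 + q^2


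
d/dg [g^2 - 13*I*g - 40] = 2*g - 13*I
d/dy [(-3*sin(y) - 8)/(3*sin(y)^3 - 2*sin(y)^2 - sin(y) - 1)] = (18*sin(y)^3 + 66*sin(y)^2 - 32*sin(y) - 5)*cos(y)/(-3*sin(y)^3 + 2*sin(y)^2 + sin(y) + 1)^2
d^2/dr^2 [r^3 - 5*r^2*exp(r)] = -5*r^2*exp(r) - 20*r*exp(r) + 6*r - 10*exp(r)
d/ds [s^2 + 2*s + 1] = 2*s + 2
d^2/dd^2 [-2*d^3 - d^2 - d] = -12*d - 2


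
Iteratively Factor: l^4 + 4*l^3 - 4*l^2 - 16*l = (l)*(l^3 + 4*l^2 - 4*l - 16) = l*(l - 2)*(l^2 + 6*l + 8) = l*(l - 2)*(l + 4)*(l + 2)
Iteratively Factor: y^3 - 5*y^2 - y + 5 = (y - 1)*(y^2 - 4*y - 5) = (y - 1)*(y + 1)*(y - 5)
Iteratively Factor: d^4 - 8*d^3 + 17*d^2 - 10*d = (d - 2)*(d^3 - 6*d^2 + 5*d) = d*(d - 2)*(d^2 - 6*d + 5) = d*(d - 5)*(d - 2)*(d - 1)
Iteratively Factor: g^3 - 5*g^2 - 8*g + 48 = (g - 4)*(g^2 - g - 12) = (g - 4)^2*(g + 3)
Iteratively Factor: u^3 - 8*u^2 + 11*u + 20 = (u - 5)*(u^2 - 3*u - 4) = (u - 5)*(u - 4)*(u + 1)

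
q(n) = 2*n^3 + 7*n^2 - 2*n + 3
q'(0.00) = -2.00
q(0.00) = 3.00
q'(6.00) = 298.00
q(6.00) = 675.00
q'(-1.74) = -8.19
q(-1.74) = 17.14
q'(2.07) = 52.69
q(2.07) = 46.59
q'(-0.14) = -3.84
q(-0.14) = 3.41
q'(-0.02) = -2.28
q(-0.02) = 3.04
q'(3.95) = 146.92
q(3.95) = 227.58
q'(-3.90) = 34.66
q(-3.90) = -1.37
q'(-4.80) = 69.04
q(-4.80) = -47.30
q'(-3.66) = 27.13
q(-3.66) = 6.03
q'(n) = 6*n^2 + 14*n - 2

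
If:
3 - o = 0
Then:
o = 3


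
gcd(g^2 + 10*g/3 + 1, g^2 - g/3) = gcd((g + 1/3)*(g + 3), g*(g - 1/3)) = 1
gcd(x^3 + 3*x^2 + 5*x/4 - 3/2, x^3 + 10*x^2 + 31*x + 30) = x + 2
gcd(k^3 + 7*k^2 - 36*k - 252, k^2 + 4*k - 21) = k + 7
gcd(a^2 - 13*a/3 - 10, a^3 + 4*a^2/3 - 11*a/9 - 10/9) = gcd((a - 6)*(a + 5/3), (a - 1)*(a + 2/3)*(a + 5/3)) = a + 5/3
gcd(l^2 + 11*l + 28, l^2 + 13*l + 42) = l + 7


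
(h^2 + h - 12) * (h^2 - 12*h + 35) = h^4 - 11*h^3 + 11*h^2 + 179*h - 420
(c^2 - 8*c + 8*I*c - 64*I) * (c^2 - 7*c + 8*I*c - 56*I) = c^4 - 15*c^3 + 16*I*c^3 - 8*c^2 - 240*I*c^2 + 960*c + 896*I*c - 3584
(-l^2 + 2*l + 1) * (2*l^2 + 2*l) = -2*l^4 + 2*l^3 + 6*l^2 + 2*l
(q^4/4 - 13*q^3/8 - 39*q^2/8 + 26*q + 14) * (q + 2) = q^5/4 - 9*q^4/8 - 65*q^3/8 + 65*q^2/4 + 66*q + 28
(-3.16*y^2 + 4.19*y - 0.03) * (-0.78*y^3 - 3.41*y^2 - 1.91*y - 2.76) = 2.4648*y^5 + 7.5074*y^4 - 8.2289*y^3 + 0.821*y^2 - 11.5071*y + 0.0828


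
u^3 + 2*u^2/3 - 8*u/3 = u*(u - 4/3)*(u + 2)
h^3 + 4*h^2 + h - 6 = (h - 1)*(h + 2)*(h + 3)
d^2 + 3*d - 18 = (d - 3)*(d + 6)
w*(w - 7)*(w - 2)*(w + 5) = w^4 - 4*w^3 - 31*w^2 + 70*w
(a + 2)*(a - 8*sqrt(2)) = a^2 - 8*sqrt(2)*a + 2*a - 16*sqrt(2)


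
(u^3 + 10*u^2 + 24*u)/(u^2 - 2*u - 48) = u*(u + 4)/(u - 8)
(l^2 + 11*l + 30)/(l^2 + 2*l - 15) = (l + 6)/(l - 3)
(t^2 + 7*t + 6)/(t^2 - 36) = (t + 1)/(t - 6)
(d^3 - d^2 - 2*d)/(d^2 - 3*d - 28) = d*(-d^2 + d + 2)/(-d^2 + 3*d + 28)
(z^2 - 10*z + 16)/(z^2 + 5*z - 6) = (z^2 - 10*z + 16)/(z^2 + 5*z - 6)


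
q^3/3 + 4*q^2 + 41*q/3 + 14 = (q/3 + 1)*(q + 2)*(q + 7)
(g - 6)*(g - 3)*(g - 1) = g^3 - 10*g^2 + 27*g - 18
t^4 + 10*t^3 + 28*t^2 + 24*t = t*(t + 2)^2*(t + 6)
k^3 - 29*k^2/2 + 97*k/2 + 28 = (k - 8)*(k - 7)*(k + 1/2)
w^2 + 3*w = w*(w + 3)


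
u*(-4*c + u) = -4*c*u + u^2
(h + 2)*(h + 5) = h^2 + 7*h + 10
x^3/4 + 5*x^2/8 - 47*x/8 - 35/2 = (x/4 + 1)*(x - 5)*(x + 7/2)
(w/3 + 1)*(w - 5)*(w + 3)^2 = w^4/3 + 4*w^3/3 - 6*w^2 - 36*w - 45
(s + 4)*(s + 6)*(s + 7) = s^3 + 17*s^2 + 94*s + 168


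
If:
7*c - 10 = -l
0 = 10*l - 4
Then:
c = 48/35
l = 2/5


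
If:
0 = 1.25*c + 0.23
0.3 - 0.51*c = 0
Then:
No Solution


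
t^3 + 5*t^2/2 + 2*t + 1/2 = (t + 1/2)*(t + 1)^2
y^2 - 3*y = y*(y - 3)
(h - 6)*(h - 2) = h^2 - 8*h + 12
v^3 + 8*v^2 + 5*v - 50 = (v - 2)*(v + 5)^2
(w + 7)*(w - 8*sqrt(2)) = w^2 - 8*sqrt(2)*w + 7*w - 56*sqrt(2)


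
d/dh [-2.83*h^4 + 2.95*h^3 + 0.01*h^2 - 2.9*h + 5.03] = -11.32*h^3 + 8.85*h^2 + 0.02*h - 2.9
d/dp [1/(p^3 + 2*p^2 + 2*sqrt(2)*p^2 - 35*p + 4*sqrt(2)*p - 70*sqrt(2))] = (-3*p^2 - 4*sqrt(2)*p - 4*p - 4*sqrt(2) + 35)/(p^3 + 2*p^2 + 2*sqrt(2)*p^2 - 35*p + 4*sqrt(2)*p - 70*sqrt(2))^2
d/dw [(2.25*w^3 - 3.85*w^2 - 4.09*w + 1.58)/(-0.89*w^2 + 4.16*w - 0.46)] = (-2.0025*w^4 + 18.72*w^3 - 22.7611*w^2 + 6.3544*w - 4.6914)/(0.7921*w^4 - 7.4048*w^3 + 18.1244*w^2 - 3.8272*w + 0.2116)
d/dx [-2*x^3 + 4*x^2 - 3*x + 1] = -6*x^2 + 8*x - 3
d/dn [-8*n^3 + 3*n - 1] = 3 - 24*n^2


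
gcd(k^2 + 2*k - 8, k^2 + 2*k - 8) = k^2 + 2*k - 8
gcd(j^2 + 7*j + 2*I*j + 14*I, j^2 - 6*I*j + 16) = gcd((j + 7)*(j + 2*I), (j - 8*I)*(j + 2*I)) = j + 2*I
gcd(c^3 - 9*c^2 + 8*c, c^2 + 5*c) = c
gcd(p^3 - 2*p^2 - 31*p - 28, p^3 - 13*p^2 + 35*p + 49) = p^2 - 6*p - 7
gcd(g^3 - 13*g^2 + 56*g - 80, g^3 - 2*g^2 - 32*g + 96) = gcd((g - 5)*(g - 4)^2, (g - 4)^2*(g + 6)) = g^2 - 8*g + 16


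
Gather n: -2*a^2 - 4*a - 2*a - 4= -2*a^2 - 6*a - 4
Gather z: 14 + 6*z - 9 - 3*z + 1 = 3*z + 6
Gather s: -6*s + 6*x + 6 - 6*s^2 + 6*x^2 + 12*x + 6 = -6*s^2 - 6*s + 6*x^2 + 18*x + 12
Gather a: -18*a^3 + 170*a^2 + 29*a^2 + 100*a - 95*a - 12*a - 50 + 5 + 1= -18*a^3 + 199*a^2 - 7*a - 44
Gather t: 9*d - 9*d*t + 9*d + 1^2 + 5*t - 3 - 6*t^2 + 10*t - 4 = 18*d - 6*t^2 + t*(15 - 9*d) - 6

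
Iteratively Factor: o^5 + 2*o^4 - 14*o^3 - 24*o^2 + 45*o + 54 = (o - 3)*(o^4 + 5*o^3 + o^2 - 21*o - 18) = (o - 3)*(o + 1)*(o^3 + 4*o^2 - 3*o - 18) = (o - 3)*(o - 2)*(o + 1)*(o^2 + 6*o + 9) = (o - 3)*(o - 2)*(o + 1)*(o + 3)*(o + 3)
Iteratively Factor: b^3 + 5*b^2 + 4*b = (b)*(b^2 + 5*b + 4) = b*(b + 1)*(b + 4)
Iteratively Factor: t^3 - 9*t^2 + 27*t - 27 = (t - 3)*(t^2 - 6*t + 9) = (t - 3)^2*(t - 3)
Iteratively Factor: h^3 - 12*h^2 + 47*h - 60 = (h - 3)*(h^2 - 9*h + 20) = (h - 5)*(h - 3)*(h - 4)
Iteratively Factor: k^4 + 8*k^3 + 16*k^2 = (k + 4)*(k^3 + 4*k^2) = (k + 4)^2*(k^2) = k*(k + 4)^2*(k)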